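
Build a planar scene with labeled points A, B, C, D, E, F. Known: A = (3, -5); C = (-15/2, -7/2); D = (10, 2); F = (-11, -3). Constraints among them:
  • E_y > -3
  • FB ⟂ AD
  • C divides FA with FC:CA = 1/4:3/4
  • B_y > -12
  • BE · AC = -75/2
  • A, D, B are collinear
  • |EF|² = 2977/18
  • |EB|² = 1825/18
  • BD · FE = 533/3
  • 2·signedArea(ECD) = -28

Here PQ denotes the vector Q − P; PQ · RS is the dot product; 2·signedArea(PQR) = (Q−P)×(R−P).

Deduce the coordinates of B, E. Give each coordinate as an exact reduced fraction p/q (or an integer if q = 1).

1. B_x = -3  [A, D, B are collinear ∩ FB ⟂ AD]
2. B_y = -11  [A, D, B are collinear ∩ FB ⟂ AD]
   → B = (-3, -11)
3. E_x = 11/6  [2·signedArea(ECD) = -28 ∩ BE · AC = -75/2]
4. E_y = -13/6  [2·signedArea(ECD) = -28 ∩ BE · AC = -75/2]
   → E = (11/6, -13/6)

B = (-3, -11)
E = (11/6, -13/6)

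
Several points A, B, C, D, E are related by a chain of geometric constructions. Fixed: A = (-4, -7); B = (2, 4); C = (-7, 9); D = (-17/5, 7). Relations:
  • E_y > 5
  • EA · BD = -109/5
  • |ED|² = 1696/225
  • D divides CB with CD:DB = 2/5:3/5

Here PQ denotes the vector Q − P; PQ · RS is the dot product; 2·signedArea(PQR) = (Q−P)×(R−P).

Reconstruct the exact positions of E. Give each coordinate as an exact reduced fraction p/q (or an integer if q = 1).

E = (-1, 17/3)

1. E_x = -1  [line 27/5·x + -3·y + 112/5 = 0 ∩ |ED|² = 1696/225]
2. E_y = 17/3  [line 27/5·x + -3·y + 112/5 = 0 ∩ |ED|² = 1696/225]
   → E = (-1, 17/3)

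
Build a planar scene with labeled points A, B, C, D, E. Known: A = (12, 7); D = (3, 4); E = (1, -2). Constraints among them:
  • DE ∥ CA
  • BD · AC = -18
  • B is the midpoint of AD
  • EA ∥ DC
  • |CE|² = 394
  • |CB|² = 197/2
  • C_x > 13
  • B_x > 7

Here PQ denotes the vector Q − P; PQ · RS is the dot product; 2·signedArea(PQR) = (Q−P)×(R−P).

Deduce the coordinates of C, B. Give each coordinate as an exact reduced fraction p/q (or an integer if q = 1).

B = (15/2, 11/2)
C = (14, 13)

1. C_x = 14  [DE ∥ CA ∩ EA ∥ DC]
2. C_y = 13  [DE ∥ CA ∩ EA ∥ DC]
   → C = (14, 13)
3. B_x = 15/2  [B is the midpoint of AD]
4. B_y = 11/2  [B is the midpoint of AD]
   → B = (15/2, 11/2)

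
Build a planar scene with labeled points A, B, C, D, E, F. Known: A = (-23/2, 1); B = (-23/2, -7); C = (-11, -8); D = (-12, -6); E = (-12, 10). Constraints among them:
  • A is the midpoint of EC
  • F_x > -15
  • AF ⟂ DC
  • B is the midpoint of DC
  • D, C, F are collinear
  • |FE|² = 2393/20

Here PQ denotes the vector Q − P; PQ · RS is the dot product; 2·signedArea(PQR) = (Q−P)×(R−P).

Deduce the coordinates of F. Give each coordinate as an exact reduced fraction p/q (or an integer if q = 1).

1. F_x = -147/10  [D, C, F are collinear ∩ AF ⟂ DC]
2. F_y = -3/5  [D, C, F are collinear ∩ AF ⟂ DC]
   → F = (-147/10, -3/5)

F = (-147/10, -3/5)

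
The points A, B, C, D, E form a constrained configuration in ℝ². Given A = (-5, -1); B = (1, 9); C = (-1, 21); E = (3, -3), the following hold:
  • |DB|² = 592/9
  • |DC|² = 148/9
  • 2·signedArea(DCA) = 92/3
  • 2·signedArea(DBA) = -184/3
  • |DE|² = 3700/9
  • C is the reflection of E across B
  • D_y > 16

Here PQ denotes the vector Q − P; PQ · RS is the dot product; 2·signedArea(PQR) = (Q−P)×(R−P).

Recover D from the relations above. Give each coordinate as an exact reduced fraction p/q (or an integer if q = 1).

1. D_x = -1/3  [2·signedArea(DBA) = -184/3 ∩ 2·signedArea(DCA) = 92/3]
2. D_y = 17  [2·signedArea(DBA) = -184/3 ∩ 2·signedArea(DCA) = 92/3]
   → D = (-1/3, 17)

D = (-1/3, 17)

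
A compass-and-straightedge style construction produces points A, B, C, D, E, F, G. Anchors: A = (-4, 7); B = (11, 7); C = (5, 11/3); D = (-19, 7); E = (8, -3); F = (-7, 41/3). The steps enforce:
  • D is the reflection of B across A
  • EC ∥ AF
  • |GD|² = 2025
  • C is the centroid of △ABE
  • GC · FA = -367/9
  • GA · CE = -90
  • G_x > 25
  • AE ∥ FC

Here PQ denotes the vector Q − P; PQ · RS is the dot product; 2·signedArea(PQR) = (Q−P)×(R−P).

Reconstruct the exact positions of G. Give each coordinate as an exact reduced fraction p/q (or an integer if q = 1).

1. G_x = 26  [line -3·x + 20/3·y + 94/3 = 0 ∩ |GD|² = 2025]
2. G_y = 7  [line -3·x + 20/3·y + 94/3 = 0 ∩ |GD|² = 2025]
   → G = (26, 7)

G = (26, 7)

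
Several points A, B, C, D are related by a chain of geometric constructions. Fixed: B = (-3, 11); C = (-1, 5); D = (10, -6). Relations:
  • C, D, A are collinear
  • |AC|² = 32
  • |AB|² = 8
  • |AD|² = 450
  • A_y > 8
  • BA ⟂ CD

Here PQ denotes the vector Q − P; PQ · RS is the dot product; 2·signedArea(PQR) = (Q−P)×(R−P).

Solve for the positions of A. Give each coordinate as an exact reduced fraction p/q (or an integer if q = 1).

A = (-5, 9)

1. A_x = -5  [C, D, A are collinear ∩ BA ⟂ CD]
2. A_y = 9  [C, D, A are collinear ∩ BA ⟂ CD]
   → A = (-5, 9)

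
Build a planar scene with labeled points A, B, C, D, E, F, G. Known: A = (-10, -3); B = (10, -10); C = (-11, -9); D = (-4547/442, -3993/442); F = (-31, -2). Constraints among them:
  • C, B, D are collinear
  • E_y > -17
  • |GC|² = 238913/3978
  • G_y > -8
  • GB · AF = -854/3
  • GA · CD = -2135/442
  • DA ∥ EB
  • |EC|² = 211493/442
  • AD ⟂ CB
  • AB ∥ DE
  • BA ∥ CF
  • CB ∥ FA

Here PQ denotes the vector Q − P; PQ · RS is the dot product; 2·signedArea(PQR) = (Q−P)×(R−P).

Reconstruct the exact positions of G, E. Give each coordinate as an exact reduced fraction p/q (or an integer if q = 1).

1. G_x = -4547/1326  [line 21·x + -1·y + 194/3 = 0 ∩ |GC|² = 238913/3978]
2. G_y = -9739/1326  [line 21·x + -1·y + 194/3 = 0 ∩ |GC|² = 238913/3978]
   → G = (-4547/1326, -9739/1326)
3. E_x = 4293/442  [DA ∥ EB ∩ AB ∥ DE]
4. E_y = -7087/442  [DA ∥ EB ∩ AB ∥ DE]
   → E = (4293/442, -7087/442)

E = (4293/442, -7087/442)
G = (-4547/1326, -9739/1326)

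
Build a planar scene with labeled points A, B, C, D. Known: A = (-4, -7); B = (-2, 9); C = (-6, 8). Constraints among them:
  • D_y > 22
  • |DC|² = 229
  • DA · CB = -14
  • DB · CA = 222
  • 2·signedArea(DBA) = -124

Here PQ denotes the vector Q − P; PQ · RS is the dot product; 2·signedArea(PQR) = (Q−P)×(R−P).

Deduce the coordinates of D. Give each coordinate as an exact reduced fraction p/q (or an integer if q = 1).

D = (-8, 23)

1. D_x = -8  [DB · CA = 222 ∩ 2·signedArea(DBA) = -124]
2. D_y = 23  [DB · CA = 222 ∩ 2·signedArea(DBA) = -124]
   → D = (-8, 23)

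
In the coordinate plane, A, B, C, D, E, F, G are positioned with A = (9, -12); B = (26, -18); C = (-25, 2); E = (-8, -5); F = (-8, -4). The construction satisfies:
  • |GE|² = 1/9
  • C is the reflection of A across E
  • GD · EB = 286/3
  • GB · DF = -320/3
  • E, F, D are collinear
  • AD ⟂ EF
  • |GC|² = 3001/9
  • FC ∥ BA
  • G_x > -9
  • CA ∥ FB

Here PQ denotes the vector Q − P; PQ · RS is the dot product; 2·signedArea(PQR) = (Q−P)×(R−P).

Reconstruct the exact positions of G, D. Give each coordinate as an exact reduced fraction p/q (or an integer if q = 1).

D = (-8, -12)
G = (-8, -14/3)

1. D_x = -8  [E, F, D are collinear ∩ AD ⟂ EF]
2. D_y = -12  [E, F, D are collinear ∩ AD ⟂ EF]
   → D = (-8, -12)
3. G_x = -8  [GB · DF = -320/3 ∩ GD · EB = 286/3]
4. G_y = -14/3  [GB · DF = -320/3 ∩ GD · EB = 286/3]
   → G = (-8, -14/3)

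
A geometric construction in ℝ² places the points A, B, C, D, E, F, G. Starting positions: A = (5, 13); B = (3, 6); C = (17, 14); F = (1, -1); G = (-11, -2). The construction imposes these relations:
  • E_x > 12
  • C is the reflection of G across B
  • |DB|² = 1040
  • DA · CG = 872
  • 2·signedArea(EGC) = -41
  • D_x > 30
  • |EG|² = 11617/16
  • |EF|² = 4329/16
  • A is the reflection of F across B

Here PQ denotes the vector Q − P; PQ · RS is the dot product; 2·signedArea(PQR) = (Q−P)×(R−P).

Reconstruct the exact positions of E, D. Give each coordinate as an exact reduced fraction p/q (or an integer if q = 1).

D = (31, 22)
E = (13, 41/4)

1. E_x = 13  [line -16·x + 28·y + -79 = 0 ∩ |EG|² = 11617/16]
2. E_y = 41/4  [line -16·x + 28·y + -79 = 0 ∩ |EG|² = 11617/16]
   → E = (13, 41/4)
3. D_x = 31  [line 28·x + 16·y + -1220 = 0 ∩ |DB|² = 1040]
4. D_y = 22  [line 28·x + 16·y + -1220 = 0 ∩ |DB|² = 1040]
   → D = (31, 22)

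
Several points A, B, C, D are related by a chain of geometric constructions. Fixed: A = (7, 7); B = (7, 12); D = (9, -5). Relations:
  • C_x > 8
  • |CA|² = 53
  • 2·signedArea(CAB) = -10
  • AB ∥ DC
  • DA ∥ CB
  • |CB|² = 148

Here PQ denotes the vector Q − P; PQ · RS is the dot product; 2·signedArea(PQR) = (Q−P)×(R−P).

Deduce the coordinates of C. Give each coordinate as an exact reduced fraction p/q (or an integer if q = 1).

1. C_x = 9  [DA ∥ CB ∩ AB ∥ DC]
2. C_y = 0  [DA ∥ CB ∩ AB ∥ DC]
   → C = (9, 0)

C = (9, 0)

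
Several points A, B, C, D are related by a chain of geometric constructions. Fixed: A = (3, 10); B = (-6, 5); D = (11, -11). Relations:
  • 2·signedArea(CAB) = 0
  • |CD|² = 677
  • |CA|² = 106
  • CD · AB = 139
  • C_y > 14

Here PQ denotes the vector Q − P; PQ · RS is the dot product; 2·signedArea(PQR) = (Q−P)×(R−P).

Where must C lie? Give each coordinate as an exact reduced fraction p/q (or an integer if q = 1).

C = (12, 15)

1. C_x = 12  [2·signedArea(CAB) = 0 ∩ CD · AB = 139]
2. C_y = 15  [2·signedArea(CAB) = 0 ∩ CD · AB = 139]
   → C = (12, 15)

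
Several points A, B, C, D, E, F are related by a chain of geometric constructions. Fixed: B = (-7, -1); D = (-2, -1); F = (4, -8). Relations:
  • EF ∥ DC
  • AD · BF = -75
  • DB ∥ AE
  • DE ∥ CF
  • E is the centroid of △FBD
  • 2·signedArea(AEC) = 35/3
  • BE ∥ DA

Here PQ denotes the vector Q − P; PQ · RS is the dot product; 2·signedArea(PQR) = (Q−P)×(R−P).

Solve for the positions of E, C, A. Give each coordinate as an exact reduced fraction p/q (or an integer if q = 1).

1. E_x = -5/3  [E is the centroid of △FBD]
2. E_y = -10/3  [E is the centroid of △FBD]
   → E = (-5/3, -10/3)
3. C_x = 11/3  [DE ∥ CF ∩ EF ∥ DC]
4. C_y = -17/3  [DE ∥ CF ∩ EF ∥ DC]
   → C = (11/3, -17/3)
5. A_x = 10/3  [DB ∥ AE ∩ BE ∥ DA]
6. A_y = -10/3  [DB ∥ AE ∩ BE ∥ DA]
   → A = (10/3, -10/3)

A = (10/3, -10/3)
C = (11/3, -17/3)
E = (-5/3, -10/3)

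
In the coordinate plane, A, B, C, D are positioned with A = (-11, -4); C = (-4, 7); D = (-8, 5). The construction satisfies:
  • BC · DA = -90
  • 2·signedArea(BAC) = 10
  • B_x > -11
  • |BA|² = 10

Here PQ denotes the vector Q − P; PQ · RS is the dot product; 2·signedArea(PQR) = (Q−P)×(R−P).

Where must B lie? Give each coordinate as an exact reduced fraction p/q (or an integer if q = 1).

B = (-10, -1)

1. B_x = -10  [2·signedArea(BAC) = 10 ∩ BC · DA = -90]
2. B_y = -1  [2·signedArea(BAC) = 10 ∩ BC · DA = -90]
   → B = (-10, -1)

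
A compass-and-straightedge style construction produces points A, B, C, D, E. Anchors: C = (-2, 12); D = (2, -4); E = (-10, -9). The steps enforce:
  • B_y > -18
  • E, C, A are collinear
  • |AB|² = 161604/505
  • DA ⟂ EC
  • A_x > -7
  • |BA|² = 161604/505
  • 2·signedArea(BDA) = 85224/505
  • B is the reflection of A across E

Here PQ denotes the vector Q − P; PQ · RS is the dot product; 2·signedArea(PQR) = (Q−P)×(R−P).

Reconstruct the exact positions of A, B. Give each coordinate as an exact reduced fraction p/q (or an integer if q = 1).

A = (-3442/505, -324/505)
B = (-6658/505, -8766/505)

1. A_x = -3442/505  [E, C, A are collinear ∩ DA ⟂ EC]
2. A_y = -324/505  [E, C, A are collinear ∩ DA ⟂ EC]
   → A = (-3442/505, -324/505)
3. B_x = -6658/505  [B is the reflection of A across E]
4. B_y = -8766/505  [B is the reflection of A across E]
   → B = (-6658/505, -8766/505)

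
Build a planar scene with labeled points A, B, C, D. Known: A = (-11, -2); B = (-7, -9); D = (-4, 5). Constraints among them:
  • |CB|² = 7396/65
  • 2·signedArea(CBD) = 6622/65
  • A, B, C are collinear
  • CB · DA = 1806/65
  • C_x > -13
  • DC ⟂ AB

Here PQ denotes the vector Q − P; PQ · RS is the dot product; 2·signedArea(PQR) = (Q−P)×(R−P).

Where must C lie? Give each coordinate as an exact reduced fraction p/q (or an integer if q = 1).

C = (-799/65, 17/65)

1. C_x = -799/65  [A, B, C are collinear ∩ DC ⟂ AB]
2. C_y = 17/65  [A, B, C are collinear ∩ DC ⟂ AB]
   → C = (-799/65, 17/65)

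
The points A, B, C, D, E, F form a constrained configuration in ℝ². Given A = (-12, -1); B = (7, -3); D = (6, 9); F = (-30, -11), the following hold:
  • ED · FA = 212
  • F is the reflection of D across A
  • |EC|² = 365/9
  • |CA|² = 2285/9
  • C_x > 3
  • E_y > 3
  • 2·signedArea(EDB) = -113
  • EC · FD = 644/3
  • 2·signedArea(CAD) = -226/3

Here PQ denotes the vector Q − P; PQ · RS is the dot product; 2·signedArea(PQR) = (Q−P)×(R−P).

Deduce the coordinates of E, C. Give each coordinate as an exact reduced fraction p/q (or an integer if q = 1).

1. E_x = -3  [ED · FA = 212 ∩ 2·signedArea(EDB) = -113]
2. E_y = 4  [ED · FA = 212 ∩ 2·signedArea(EDB) = -113]
   → E = (-3, 4)
3. C_x = 10/3  [2·signedArea(CAD) = -226/3 ∩ EC · FD = 644/3]
4. C_y = 10/3  [2·signedArea(CAD) = -226/3 ∩ EC · FD = 644/3]
   → C = (10/3, 10/3)

C = (10/3, 10/3)
E = (-3, 4)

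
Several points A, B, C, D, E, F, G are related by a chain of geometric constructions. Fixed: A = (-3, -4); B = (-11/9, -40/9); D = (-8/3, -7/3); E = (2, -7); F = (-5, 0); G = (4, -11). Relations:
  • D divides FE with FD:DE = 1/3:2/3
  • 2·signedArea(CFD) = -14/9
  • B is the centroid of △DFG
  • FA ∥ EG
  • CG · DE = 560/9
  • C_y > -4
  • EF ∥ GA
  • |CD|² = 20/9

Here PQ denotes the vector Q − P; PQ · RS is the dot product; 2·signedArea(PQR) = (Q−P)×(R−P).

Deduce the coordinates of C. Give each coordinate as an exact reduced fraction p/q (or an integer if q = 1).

C = (-2, -11/3)

1. C_x = -2  [2·signedArea(CFD) = -14/9 ∩ CG · DE = 560/9]
2. C_y = -11/3  [2·signedArea(CFD) = -14/9 ∩ CG · DE = 560/9]
   → C = (-2, -11/3)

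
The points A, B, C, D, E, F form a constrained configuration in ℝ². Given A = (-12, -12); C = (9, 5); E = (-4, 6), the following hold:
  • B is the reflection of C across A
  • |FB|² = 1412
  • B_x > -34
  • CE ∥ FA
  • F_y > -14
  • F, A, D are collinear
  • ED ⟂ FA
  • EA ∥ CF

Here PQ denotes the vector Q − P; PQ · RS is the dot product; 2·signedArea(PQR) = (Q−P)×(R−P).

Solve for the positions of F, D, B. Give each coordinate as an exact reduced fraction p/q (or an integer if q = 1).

1. F_x = 1  [CE ∥ FA ∩ EA ∥ CF]
2. F_y = -13  [CE ∥ FA ∩ EA ∥ CF]
   → F = (1, -13)
3. D_x = -461/85  [F, A, D are collinear ∩ ED ⟂ FA]
4. D_y = -1063/85  [F, A, D are collinear ∩ ED ⟂ FA]
   → D = (-461/85, -1063/85)
5. B_x = -33  [B is the reflection of C across A]
6. B_y = -29  [B is the reflection of C across A]
   → B = (-33, -29)

B = (-33, -29)
D = (-461/85, -1063/85)
F = (1, -13)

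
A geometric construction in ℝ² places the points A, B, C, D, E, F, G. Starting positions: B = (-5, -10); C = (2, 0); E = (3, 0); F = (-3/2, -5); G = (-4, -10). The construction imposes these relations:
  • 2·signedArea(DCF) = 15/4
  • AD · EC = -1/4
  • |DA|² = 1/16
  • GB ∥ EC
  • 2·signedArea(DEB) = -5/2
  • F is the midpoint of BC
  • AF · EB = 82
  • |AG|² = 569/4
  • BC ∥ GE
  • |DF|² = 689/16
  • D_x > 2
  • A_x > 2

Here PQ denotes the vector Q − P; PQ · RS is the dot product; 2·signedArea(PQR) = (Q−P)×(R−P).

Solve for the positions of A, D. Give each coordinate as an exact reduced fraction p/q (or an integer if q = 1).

1. D_x = 11/4  [2·signedArea(DEB) = -5/2 ∩ 2·signedArea(DCF) = 15/4]
2. D_y = 0  [2·signedArea(DEB) = -5/2 ∩ 2·signedArea(DCF) = 15/4]
   → D = (11/4, 0)
3. A_x = 5/2  [AD · EC = -1/4 ∩ AF · EB = 82]
4. A_y = 0  [AD · EC = -1/4 ∩ AF · EB = 82]
   → A = (5/2, 0)

A = (5/2, 0)
D = (11/4, 0)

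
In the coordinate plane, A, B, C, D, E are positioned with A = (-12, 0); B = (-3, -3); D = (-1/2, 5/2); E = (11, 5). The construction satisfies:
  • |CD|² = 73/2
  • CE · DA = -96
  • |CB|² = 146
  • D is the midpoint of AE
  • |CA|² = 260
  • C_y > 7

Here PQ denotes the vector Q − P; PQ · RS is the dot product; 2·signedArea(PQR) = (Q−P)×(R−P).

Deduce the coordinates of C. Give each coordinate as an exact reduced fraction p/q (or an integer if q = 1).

1. C_x = 2  [line 23/2·x + 5/2·y + -43 = 0 ∩ |CA|² = 260]
2. C_y = 8  [line 23/2·x + 5/2·y + -43 = 0 ∩ |CA|² = 260]
   → C = (2, 8)

C = (2, 8)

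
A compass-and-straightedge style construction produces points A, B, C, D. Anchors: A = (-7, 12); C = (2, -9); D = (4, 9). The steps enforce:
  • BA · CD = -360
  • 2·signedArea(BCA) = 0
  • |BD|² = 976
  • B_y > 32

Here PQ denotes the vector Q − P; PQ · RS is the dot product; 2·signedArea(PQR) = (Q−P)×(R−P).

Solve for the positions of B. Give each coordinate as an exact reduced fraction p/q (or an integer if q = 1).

1. B_x = -16  [2·signedArea(BCA) = 0 ∩ BA · CD = -360]
2. B_y = 33  [2·signedArea(BCA) = 0 ∩ BA · CD = -360]
   → B = (-16, 33)

B = (-16, 33)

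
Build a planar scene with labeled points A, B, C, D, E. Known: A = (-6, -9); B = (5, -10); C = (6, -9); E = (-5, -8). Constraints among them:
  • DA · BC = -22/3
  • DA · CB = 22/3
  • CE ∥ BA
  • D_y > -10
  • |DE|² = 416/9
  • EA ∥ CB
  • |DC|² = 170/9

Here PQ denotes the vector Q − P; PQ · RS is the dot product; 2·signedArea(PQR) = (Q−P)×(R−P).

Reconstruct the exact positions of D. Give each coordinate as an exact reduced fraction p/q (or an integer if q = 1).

1. D_x = 5/3  [line 1·x + 1·y + 23/3 = 0 ∩ |DC|² = 170/9]
2. D_y = -28/3  [line 1·x + 1·y + 23/3 = 0 ∩ |DC|² = 170/9]
   → D = (5/3, -28/3)

D = (5/3, -28/3)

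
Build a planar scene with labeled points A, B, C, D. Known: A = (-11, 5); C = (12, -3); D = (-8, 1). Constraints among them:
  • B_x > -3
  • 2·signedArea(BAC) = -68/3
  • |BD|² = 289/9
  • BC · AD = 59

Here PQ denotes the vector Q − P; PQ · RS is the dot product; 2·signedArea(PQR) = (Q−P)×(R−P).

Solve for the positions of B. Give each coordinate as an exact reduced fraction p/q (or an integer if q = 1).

B = (-7/3, 1)

1. B_x = -7/3  [2·signedArea(BAC) = -68/3 ∩ BC · AD = 59]
2. B_y = 1  [2·signedArea(BAC) = -68/3 ∩ BC · AD = 59]
   → B = (-7/3, 1)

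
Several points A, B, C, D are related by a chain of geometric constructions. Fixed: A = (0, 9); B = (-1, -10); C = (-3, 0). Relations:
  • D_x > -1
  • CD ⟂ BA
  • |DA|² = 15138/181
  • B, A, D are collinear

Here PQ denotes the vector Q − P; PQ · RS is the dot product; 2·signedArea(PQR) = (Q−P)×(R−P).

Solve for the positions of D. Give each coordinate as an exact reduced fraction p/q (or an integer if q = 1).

D = (-87/181, -24/181)

1. D_x = -87/181  [B, A, D are collinear ∩ CD ⟂ BA]
2. D_y = -24/181  [B, A, D are collinear ∩ CD ⟂ BA]
   → D = (-87/181, -24/181)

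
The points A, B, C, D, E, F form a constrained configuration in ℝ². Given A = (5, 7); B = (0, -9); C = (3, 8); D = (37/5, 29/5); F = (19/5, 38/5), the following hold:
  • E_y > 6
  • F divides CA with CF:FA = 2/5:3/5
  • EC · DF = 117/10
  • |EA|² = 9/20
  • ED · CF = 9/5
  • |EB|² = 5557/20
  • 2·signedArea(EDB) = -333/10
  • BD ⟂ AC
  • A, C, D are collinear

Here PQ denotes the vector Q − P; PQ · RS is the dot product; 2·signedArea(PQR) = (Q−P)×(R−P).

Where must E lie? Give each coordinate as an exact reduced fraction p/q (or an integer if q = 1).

1. E_x = 28/5  [line -4/5·x + 2/5·y + 9/5 = 0 ∩ |EA|² = 9/20]
2. E_y = 67/10  [line -4/5·x + 2/5·y + 9/5 = 0 ∩ |EA|² = 9/20]
   → E = (28/5, 67/10)

E = (28/5, 67/10)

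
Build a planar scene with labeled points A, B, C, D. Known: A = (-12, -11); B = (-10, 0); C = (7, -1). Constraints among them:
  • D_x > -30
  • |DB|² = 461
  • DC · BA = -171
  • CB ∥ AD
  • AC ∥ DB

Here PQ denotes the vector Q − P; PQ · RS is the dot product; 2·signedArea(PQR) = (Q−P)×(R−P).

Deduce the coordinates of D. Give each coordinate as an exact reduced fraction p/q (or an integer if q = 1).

1. D_x = -29  [AC ∥ DB ∩ CB ∥ AD]
2. D_y = -10  [AC ∥ DB ∩ CB ∥ AD]
   → D = (-29, -10)

D = (-29, -10)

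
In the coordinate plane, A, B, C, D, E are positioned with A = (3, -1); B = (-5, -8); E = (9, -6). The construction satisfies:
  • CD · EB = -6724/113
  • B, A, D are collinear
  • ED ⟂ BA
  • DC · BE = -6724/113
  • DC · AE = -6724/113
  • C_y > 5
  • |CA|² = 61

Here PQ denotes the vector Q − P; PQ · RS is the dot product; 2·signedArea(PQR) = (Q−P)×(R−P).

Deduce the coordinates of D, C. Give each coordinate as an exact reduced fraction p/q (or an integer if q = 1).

C = (-131/113, 634/113)
D = (443/113, -22/113)

1. D_x = 443/113  [B, A, D are collinear ∩ ED ⟂ BA]
2. D_y = -22/113  [B, A, D are collinear ∩ ED ⟂ BA]
   → D = (443/113, -22/113)
3. C_x = -131/113  [CD · EB = -6724/113 ∩ DC · AE = -6724/113]
4. C_y = 634/113  [CD · EB = -6724/113 ∩ DC · AE = -6724/113]
   → C = (-131/113, 634/113)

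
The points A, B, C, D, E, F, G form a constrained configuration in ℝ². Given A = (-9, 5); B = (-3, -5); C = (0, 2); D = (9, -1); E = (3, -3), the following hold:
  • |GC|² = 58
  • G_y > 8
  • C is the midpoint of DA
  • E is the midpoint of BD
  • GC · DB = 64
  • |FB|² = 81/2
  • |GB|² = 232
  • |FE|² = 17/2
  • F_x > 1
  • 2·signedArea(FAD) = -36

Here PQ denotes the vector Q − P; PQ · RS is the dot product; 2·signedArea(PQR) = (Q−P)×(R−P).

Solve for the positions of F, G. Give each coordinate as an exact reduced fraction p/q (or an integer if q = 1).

F = (3/2, -1/2)
G = (3, 9)

1. F_x = 3/2  [line 6·x + 18·y + 0 = 0 ∩ |FB|² = 81/2]
2. F_y = -1/2  [line 6·x + 18·y + 0 = 0 ∩ |FB|² = 81/2]
   → F = (3/2, -1/2)
3. G_x = 3  [line 12·x + 4·y + -72 = 0 ∩ |GC|² = 58]
4. G_y = 9  [line 12·x + 4·y + -72 = 0 ∩ |GC|² = 58]
   → G = (3, 9)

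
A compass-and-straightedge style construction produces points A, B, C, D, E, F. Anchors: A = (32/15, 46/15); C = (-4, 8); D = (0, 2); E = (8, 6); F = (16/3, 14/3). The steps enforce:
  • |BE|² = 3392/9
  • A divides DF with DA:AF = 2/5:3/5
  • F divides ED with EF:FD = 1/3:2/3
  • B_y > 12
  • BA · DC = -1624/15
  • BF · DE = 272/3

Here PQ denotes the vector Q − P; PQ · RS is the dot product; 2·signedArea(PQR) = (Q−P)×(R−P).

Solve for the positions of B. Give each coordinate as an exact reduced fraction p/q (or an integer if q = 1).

B = (-152/15, 194/15)

1. B_x = -152/15  [BF · DE = 272/3 ∩ BA · DC = -1624/15]
2. B_y = 194/15  [BF · DE = 272/3 ∩ BA · DC = -1624/15]
   → B = (-152/15, 194/15)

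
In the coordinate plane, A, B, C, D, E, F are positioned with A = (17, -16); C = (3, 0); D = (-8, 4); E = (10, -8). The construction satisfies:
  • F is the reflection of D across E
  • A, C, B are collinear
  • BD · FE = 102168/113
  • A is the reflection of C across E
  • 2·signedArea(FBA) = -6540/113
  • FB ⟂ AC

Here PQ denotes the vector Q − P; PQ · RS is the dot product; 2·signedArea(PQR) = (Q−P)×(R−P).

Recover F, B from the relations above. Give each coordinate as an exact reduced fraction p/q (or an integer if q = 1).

1. F_x = 28  [F is the reflection of D across E]
2. F_y = -20  [F is the reflection of D across E]
   → F = (28, -20)
3. B_x = 2684/113  [A, C, B are collinear ∩ FB ⟂ AC]
4. B_y = -2680/113  [A, C, B are collinear ∩ FB ⟂ AC]
   → B = (2684/113, -2680/113)

B = (2684/113, -2680/113)
F = (28, -20)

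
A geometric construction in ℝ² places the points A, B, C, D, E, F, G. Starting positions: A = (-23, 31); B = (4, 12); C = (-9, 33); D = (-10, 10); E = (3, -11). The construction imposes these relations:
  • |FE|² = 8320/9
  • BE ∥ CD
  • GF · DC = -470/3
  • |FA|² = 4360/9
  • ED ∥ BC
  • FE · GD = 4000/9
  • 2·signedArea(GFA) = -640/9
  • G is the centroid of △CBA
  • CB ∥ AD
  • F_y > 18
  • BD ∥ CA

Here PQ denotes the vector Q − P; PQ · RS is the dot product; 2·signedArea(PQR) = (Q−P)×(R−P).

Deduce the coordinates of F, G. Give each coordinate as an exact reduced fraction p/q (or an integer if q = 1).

F = (-5, 55/3)
G = (-28/3, 76/3)

1. G_x = -28/3  [G is the centroid of △CBA]
2. G_y = 76/3  [G is the centroid of △CBA]
   → G = (-28/3, 76/3)
3. F_x = -5  [FE · GD = 4000/9 ∩ 2·signedArea(GFA) = -640/9]
4. F_y = 55/3  [FE · GD = 4000/9 ∩ 2·signedArea(GFA) = -640/9]
   → F = (-5, 55/3)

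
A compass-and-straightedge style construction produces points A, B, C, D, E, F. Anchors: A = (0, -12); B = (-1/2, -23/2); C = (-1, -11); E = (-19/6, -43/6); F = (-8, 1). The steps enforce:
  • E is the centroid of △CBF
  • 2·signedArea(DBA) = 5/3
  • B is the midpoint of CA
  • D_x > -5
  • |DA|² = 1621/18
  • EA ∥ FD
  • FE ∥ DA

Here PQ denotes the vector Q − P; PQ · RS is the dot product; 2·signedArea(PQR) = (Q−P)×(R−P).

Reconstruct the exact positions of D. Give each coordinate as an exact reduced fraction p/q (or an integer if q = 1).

D = (-29/6, -23/6)

1. D_x = -29/6  [FE ∥ DA ∩ EA ∥ FD]
2. D_y = -23/6  [FE ∥ DA ∩ EA ∥ FD]
   → D = (-29/6, -23/6)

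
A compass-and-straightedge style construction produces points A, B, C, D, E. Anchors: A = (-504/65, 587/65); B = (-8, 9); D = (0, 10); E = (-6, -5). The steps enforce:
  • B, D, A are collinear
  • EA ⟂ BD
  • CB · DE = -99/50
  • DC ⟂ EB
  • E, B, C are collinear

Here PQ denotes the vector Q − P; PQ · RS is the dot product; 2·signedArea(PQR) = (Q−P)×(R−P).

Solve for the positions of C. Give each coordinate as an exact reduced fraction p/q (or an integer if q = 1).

1. C_x = -399/50  [E, B, C are collinear ∩ DC ⟂ EB]
2. C_y = 443/50  [E, B, C are collinear ∩ DC ⟂ EB]
   → C = (-399/50, 443/50)

C = (-399/50, 443/50)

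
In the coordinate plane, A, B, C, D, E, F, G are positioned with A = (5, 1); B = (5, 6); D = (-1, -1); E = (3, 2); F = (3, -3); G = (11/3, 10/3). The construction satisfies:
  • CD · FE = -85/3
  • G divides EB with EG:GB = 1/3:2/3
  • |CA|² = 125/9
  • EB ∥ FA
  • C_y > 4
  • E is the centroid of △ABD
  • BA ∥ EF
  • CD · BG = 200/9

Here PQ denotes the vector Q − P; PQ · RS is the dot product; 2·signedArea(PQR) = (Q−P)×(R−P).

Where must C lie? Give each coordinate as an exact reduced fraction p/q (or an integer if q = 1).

C = (13/3, 14/3)

1. C_x = 13/3  [CD · FE = -85/3 ∩ CD · BG = 200/9]
2. C_y = 14/3  [CD · FE = -85/3 ∩ CD · BG = 200/9]
   → C = (13/3, 14/3)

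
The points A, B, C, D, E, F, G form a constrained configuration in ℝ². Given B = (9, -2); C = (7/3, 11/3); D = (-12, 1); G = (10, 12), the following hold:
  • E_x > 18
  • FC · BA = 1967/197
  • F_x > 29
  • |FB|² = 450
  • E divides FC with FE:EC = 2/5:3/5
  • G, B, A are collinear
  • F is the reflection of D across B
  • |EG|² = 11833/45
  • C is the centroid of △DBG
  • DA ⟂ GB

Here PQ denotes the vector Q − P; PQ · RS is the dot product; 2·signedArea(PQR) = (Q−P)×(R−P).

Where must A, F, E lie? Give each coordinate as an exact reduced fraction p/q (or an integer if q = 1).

A = (1794/197, -100/197)
E = (284/15, -23/15)
F = (30, -5)

1. A_x = 1794/197  [G, B, A are collinear ∩ DA ⟂ GB]
2. A_y = -100/197  [G, B, A are collinear ∩ DA ⟂ GB]
   → A = (1794/197, -100/197)
3. F_x = 30  [F is the reflection of D across B]
4. F_y = -5  [F is the reflection of D across B]
   → F = (30, -5)
5. E_x = 284/15  [E divides FC with FE:EC = 2/5:3/5]
6. E_y = -23/15  [E divides FC with FE:EC = 2/5:3/5]
   → E = (284/15, -23/15)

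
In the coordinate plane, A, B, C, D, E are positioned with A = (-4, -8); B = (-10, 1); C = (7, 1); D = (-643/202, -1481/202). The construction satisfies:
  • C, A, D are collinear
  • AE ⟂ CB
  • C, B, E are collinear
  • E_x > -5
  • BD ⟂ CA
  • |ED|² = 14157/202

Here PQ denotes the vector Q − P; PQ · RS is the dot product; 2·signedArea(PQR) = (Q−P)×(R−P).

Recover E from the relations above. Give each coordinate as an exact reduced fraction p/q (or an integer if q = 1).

1. E_x = -4  [C, B, E are collinear ∩ AE ⟂ CB]
2. E_y = 1  [C, B, E are collinear ∩ AE ⟂ CB]
   → E = (-4, 1)

E = (-4, 1)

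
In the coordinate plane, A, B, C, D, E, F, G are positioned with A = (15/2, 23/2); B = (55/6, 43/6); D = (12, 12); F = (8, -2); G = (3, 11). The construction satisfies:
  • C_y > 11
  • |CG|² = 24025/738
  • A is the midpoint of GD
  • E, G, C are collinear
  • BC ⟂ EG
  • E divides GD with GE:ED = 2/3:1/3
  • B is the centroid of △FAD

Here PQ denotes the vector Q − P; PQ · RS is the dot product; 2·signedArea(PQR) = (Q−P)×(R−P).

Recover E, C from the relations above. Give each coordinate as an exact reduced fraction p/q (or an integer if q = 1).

C = (711/82, 2861/246)
E = (9, 35/3)

1. E_x = 9  [E divides GD with GE:ED = 2/3:1/3]
2. E_y = 35/3  [E divides GD with GE:ED = 2/3:1/3]
   → E = (9, 35/3)
3. C_x = 711/82  [E, G, C are collinear ∩ BC ⟂ EG]
4. C_y = 2861/246  [E, G, C are collinear ∩ BC ⟂ EG]
   → C = (711/82, 2861/246)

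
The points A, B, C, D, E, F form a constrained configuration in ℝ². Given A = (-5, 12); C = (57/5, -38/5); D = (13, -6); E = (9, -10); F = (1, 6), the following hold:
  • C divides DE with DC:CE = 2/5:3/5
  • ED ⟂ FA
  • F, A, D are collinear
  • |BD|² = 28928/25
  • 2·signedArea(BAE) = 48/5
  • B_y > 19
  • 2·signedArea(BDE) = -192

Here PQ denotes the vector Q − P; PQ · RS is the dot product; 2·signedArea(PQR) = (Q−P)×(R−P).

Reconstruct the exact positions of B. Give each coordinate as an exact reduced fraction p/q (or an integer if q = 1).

B = (-47/5, 98/5)

1. B_x = -47/5  [2·signedArea(BDE) = -192 ∩ 2·signedArea(BAE) = 48/5]
2. B_y = 98/5  [2·signedArea(BDE) = -192 ∩ 2·signedArea(BAE) = 48/5]
   → B = (-47/5, 98/5)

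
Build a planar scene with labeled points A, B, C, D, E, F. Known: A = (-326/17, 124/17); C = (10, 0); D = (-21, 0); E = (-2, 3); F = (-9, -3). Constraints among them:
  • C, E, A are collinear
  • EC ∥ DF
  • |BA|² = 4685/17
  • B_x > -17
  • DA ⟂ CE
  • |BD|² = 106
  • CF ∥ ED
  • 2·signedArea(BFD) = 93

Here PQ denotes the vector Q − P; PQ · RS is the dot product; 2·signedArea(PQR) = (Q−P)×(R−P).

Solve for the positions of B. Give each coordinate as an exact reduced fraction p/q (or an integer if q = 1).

1. B_x = -16  [line -3·x + -12·y + -156 = 0 ∩ |BD|² = 106]
2. B_y = -9  [line -3·x + -12·y + -156 = 0 ∩ |BD|² = 106]
   → B = (-16, -9)

B = (-16, -9)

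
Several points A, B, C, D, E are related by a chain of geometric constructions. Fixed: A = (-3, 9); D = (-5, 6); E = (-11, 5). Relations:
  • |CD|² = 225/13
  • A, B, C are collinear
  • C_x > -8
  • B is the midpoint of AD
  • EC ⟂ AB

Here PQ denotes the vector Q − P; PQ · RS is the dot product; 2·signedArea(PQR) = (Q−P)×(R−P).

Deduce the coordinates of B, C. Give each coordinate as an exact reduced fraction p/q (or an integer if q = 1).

B = (-4, 15/2)
C = (-95/13, 33/13)

1. B_x = -4  [B is the midpoint of AD]
2. B_y = 15/2  [B is the midpoint of AD]
   → B = (-4, 15/2)
3. C_x = -95/13  [A, B, C are collinear ∩ EC ⟂ AB]
4. C_y = 33/13  [A, B, C are collinear ∩ EC ⟂ AB]
   → C = (-95/13, 33/13)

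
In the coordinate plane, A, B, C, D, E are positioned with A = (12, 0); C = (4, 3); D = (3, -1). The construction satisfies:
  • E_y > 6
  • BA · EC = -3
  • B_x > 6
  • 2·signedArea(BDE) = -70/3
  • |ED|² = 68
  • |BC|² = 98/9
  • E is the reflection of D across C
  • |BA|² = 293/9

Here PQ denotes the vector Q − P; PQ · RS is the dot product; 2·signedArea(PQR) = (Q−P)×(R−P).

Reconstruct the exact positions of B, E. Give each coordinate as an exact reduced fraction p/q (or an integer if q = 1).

1. E_x = 5  [E is the reflection of D across C]
2. E_y = 7  [E is the reflection of D across C]
   → E = (5, 7)
3. B_x = 19/3  [BA · EC = -3 ∩ 2·signedArea(BDE) = -70/3]
4. B_y = 2/3  [BA · EC = -3 ∩ 2·signedArea(BDE) = -70/3]
   → B = (19/3, 2/3)

B = (19/3, 2/3)
E = (5, 7)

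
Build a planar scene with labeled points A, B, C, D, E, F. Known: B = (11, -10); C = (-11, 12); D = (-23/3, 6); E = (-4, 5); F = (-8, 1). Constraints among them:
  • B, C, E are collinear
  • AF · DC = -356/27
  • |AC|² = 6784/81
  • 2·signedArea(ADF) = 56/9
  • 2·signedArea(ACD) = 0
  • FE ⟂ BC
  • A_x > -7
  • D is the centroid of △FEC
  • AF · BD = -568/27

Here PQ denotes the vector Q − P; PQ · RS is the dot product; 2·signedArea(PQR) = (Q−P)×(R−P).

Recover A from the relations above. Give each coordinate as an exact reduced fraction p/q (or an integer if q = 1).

1. A_x = -59/9  [2·signedArea(ACD) = 0 ∩ AF · DC = -356/27]
2. A_y = 4  [2·signedArea(ACD) = 0 ∩ AF · DC = -356/27]
   → A = (-59/9, 4)

A = (-59/9, 4)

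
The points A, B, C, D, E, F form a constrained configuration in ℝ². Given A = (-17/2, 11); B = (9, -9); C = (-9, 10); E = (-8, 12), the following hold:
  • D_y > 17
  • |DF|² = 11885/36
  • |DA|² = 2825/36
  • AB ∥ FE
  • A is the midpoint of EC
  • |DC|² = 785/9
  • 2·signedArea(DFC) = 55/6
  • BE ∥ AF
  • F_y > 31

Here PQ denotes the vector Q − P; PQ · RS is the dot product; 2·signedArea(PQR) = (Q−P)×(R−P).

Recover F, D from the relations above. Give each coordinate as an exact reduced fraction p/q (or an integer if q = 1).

D = (-43/3, 53/3)
F = (-51/2, 32)

1. F_x = -51/2  [AB ∥ FE ∩ BE ∥ AF]
2. F_y = 32  [AB ∥ FE ∩ BE ∥ AF]
   → F = (-51/2, 32)
3. D_x = -43/3  [line 22·x + 33/2·y + 143/6 = 0 ∩ |DA|² = 2825/36]
4. D_y = 53/3  [line 22·x + 33/2·y + 143/6 = 0 ∩ |DA|² = 2825/36]
   → D = (-43/3, 53/3)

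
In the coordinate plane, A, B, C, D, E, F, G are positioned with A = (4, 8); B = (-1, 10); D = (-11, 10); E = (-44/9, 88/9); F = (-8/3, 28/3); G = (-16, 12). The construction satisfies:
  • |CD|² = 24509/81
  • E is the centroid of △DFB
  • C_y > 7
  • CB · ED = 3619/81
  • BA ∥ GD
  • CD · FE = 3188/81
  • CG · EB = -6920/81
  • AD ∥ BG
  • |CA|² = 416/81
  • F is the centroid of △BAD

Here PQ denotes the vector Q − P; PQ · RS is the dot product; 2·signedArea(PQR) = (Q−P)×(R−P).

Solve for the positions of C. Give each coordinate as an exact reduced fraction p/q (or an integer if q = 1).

C = (56/9, 68/9)

1. C_x = 56/9  [CB · ED = 3619/81 ∩ CG · EB = -6920/81]
2. C_y = 68/9  [CB · ED = 3619/81 ∩ CG · EB = -6920/81]
   → C = (56/9, 68/9)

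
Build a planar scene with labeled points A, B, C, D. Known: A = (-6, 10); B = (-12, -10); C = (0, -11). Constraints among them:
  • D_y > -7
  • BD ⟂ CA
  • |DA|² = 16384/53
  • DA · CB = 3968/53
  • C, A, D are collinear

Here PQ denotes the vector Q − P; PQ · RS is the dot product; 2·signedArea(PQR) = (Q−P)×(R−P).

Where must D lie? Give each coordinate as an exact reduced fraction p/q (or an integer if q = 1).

1. D_x = -62/53  [C, A, D are collinear ∩ BD ⟂ CA]
2. D_y = -366/53  [C, A, D are collinear ∩ BD ⟂ CA]
   → D = (-62/53, -366/53)

D = (-62/53, -366/53)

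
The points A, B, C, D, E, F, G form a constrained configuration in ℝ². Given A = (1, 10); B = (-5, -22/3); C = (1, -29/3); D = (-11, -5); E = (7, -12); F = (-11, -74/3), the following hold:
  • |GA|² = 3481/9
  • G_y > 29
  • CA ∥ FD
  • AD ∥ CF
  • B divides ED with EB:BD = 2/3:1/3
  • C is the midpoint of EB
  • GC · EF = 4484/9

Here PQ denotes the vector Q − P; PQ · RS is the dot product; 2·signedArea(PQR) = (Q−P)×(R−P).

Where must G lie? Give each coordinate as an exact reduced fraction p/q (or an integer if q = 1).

1. G_x = 1  [line 18·x + 38/3·y + -3544/9 = 0 ∩ |GA|² = 3481/9]
2. G_y = 89/3  [line 18·x + 38/3·y + -3544/9 = 0 ∩ |GA|² = 3481/9]
   → G = (1, 89/3)

G = (1, 89/3)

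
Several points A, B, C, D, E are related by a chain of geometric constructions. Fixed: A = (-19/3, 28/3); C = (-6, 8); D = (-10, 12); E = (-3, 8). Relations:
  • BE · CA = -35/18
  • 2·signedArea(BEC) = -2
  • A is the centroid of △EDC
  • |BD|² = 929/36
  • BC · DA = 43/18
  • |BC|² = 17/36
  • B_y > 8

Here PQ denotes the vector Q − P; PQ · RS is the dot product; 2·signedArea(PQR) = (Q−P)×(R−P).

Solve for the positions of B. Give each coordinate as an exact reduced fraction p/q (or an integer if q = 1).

1. B_x = -37/6  [BC · DA = 43/18 ∩ BE · CA = -35/18]
2. B_y = 26/3  [BC · DA = 43/18 ∩ BE · CA = -35/18]
   → B = (-37/6, 26/3)

B = (-37/6, 26/3)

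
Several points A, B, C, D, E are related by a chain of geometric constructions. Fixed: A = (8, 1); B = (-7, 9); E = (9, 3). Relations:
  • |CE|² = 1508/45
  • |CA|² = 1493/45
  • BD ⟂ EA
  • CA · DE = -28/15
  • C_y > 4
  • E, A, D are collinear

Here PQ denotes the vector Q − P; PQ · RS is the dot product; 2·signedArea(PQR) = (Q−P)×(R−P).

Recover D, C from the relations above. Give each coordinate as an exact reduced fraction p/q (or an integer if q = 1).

1. D_x = 41/5  [E, A, D are collinear ∩ BD ⟂ EA]
2. D_y = 7/5  [E, A, D are collinear ∩ BD ⟂ EA]
   → D = (41/5, 7/5)
3. C_x = 17/5  [line -4/5·x + -8/5·y + 148/15 = 0 ∩ |CE|² = 1508/45]
4. C_y = 67/15  [line -4/5·x + -8/5·y + 148/15 = 0 ∩ |CE|² = 1508/45]
   → C = (17/5, 67/15)

C = (17/5, 67/15)
D = (41/5, 7/5)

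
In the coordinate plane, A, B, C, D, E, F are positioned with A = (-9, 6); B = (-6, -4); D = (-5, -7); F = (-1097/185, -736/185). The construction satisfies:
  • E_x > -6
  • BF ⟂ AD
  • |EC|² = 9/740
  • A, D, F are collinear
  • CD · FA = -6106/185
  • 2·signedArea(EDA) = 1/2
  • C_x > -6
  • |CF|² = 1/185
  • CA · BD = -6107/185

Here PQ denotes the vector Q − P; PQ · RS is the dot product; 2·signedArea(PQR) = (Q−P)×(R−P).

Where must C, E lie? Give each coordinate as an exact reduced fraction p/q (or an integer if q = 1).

1. C_x = -1084/185  [CA · BD = -6107/185 ∩ CD · FA = -6106/185]
2. C_y = -732/185  [CA · BD = -6107/185 ∩ CD · FA = -6106/185]
   → C = (-1084/185, -732/185)
3. E_x = -2207/370  [line -13·x + -4·y + -187/2 = 0 ∩ |EC|² = 9/740]
4. E_y = -738/185  [line -13·x + -4·y + -187/2 = 0 ∩ |EC|² = 9/740]
   → E = (-2207/370, -738/185)

C = (-1084/185, -732/185)
E = (-2207/370, -738/185)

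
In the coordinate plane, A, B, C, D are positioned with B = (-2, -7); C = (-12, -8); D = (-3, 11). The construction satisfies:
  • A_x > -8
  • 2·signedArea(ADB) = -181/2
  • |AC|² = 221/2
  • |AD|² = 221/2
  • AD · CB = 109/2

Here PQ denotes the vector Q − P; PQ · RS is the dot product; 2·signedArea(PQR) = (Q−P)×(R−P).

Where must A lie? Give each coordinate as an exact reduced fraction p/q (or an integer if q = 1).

1. A_x = -15/2  [2·signedArea(ADB) = -181/2 ∩ AD · CB = 109/2]
2. A_y = 3/2  [2·signedArea(ADB) = -181/2 ∩ AD · CB = 109/2]
   → A = (-15/2, 3/2)

A = (-15/2, 3/2)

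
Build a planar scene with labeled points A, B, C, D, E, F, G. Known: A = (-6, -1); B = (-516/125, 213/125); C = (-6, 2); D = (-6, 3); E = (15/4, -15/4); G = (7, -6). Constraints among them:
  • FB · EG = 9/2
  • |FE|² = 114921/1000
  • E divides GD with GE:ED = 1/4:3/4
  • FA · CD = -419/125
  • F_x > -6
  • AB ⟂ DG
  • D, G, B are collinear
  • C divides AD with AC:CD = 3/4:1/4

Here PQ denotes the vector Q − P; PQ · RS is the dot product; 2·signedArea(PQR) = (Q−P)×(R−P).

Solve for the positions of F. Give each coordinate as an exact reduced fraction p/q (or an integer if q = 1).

F = (-633/125, 294/125)

1. F_x = -633/125  [FB · EG = 9/2 ∩ FA · CD = -419/125]
2. F_y = 294/125  [FB · EG = 9/2 ∩ FA · CD = -419/125]
   → F = (-633/125, 294/125)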